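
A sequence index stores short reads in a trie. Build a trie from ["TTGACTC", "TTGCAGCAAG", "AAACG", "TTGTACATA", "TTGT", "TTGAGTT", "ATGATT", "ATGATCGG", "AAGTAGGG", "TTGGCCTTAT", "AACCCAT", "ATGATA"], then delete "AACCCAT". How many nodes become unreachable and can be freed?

A node on "AACCCAT"'s path can go only if nothing else ends at it or branches off below it.
The suffix "CCCAT" (5 nodes) is used only by "AACCCAT"; the node for "AA" still has the child "A", so pruning stops there.
Nodes removed: 5

5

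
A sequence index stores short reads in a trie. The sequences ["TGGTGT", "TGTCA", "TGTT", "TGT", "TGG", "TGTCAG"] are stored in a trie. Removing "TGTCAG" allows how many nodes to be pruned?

1

After clearing the end-marker at "TGTCAG", prune upward until reaching a node still needed by another word.
The suffix "G" (1 node) is used only by "TGTCAG"; "TGTCA" is itself a stored word, so pruning stops there.
Nodes removed: 1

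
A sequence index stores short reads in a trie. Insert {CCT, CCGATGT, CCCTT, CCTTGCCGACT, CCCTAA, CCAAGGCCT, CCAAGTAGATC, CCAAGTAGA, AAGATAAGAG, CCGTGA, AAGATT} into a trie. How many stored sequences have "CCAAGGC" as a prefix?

Filter for entries beginning with "CCAAGGC":
Matches: "CCAAGGCCT"
Count: 1

1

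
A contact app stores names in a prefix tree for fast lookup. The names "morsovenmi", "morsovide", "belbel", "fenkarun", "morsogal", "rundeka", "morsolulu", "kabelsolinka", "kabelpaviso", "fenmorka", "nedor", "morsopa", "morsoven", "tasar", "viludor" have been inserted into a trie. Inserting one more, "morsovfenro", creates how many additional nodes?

5

The longest prefix of "morsovfenro" already in the trie is "morsov" (length 6).
So 11 − 6 = 5 new nodes.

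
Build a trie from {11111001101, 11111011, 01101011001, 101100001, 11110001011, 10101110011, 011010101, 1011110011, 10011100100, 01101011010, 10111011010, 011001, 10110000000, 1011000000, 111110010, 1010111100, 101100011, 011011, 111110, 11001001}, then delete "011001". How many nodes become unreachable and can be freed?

2

Walk "011001" from the leaf back toward the root, removing each node that no remaining word uses.
The suffix "01" (2 nodes) is used only by "011001"; the node for "0110" still has the child "1", so pruning stops there.
Nodes removed: 2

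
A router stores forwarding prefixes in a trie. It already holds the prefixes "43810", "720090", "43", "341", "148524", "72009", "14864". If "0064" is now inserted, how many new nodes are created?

No existing word starts with "0", so every character of "0064" needs a new node.
4 − 0 = 4 new nodes.

4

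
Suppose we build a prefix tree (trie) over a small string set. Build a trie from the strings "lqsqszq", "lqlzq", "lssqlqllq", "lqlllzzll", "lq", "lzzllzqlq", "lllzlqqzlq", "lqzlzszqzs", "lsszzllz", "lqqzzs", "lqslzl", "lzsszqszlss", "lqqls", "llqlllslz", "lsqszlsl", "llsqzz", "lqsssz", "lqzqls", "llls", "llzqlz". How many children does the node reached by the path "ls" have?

2

The children of the "ls" node are the distinct next characters among strings starting with "ls".
Characters that immediately follow "ls" among the stored strings: {q, s}.
That node has 2 child edges.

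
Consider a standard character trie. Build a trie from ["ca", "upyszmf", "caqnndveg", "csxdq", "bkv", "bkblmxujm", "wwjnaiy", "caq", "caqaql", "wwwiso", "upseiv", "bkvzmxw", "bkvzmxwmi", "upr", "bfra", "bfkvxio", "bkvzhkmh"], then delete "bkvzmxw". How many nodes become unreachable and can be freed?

0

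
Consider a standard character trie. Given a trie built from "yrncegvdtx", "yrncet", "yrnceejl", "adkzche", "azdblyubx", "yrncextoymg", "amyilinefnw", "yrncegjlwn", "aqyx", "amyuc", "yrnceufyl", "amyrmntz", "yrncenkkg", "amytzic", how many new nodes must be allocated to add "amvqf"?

The longest prefix of "amvqf" already in the trie is "am" (length 2).
Each of the 3 remaining characters creates one node.

3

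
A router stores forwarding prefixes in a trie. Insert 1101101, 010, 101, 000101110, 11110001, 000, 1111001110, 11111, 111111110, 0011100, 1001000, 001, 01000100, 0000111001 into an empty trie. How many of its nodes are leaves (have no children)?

A leaf is a node with no children — equivalently, the end of a word that is not a proper prefix of any other stored word.
Those words: "0000111001", "000101110", "0011100", "01000100", "1001000", "101", "1101101", "11110001", "1111001110", "111111110"
Leaf count: 10

10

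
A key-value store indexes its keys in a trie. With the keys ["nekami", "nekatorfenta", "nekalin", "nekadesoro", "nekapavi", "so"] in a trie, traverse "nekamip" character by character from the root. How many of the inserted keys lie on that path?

Check each prefix of "nekamip" against the stored set — each match is an end-marker on the path.
Prefixes of the query that are stored words: "nekami"
Count: 1

1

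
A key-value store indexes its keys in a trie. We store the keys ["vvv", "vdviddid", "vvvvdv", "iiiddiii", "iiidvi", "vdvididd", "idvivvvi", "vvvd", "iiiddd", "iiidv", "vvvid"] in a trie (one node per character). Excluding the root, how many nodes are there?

37

Trace insertions, counting only characters that open a new branch:
  "vvv" → 3 new (v, v, v)
  "vdviddid" → prefix "v" already present; 7 new (d, v, i, d, d, i, d)
  "vvvvdv" → prefix "vvv" already present; 3 new (v, d, v)
  "iiiddiii" → 8 new (i, i, i, d, d, i, i, i)
  "iiidvi" → prefix "iiid" already present; 2 new (v, i)
  "vdvididd" → prefix "vdvid" already present; 3 new (i, d, d)
  "idvivvvi" → prefix "i" already present; 7 new (d, v, i, v, v, v, i)
  "vvvd" → prefix "vvv" already present; 1 new (d)
  "iiiddd" → prefix "iiidd" already present; 1 new (d)
  "iiidv" → prefix "iiidv" already present; 0 new (none)
  "vvvid" → prefix "vvv" already present; 2 new (i, d)
Total nodes = 3 + 7 + 3 + 8 + 2 + 3 + 7 + 1 + 1 + 0 + 2 = 37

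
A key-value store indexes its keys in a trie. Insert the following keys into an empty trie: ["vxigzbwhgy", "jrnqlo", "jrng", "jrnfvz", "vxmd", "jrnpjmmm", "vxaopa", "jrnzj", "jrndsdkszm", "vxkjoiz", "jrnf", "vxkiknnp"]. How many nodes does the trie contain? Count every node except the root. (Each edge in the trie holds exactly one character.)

Trace insertions, counting only characters that open a new branch:
  "vxigzbwhgy" → 10 new (v, x, i, g, z, b, w, h, g, y)
  "jrnqlo" → 6 new (j, r, n, q, l, o)
  "jrng" → prefix "jrn" already present; 1 new (g)
  "jrnfvz" → prefix "jrn" already present; 3 new (f, v, z)
  "vxmd" → prefix "vx" already present; 2 new (m, d)
  "jrnpjmmm" → prefix "jrn" already present; 5 new (p, j, m, m, m)
  "vxaopa" → prefix "vx" already present; 4 new (a, o, p, a)
  "jrnzj" → prefix "jrn" already present; 2 new (z, j)
  "jrndsdkszm" → prefix "jrn" already present; 7 new (d, s, d, k, s, z, m)
  "vxkjoiz" → prefix "vx" already present; 5 new (k, j, o, i, z)
  "jrnf" → prefix "jrnf" already present; 0 new (none)
  "vxkiknnp" → prefix "vxk" already present; 5 new (i, k, n, n, p)
Total nodes = 10 + 6 + 1 + 3 + 2 + 5 + 4 + 2 + 7 + 5 + 0 + 5 = 50

50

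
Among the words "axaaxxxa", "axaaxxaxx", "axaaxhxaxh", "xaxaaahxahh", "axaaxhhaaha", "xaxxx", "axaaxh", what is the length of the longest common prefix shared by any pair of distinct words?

Look for the deepest trie node that still has at least two words in its subtree.
e.g. "axaaxh" and "axaaxhhaaha" share the prefix "axaaxh" of length 6; no pair shares a longer one.
Longest shared-prefix length: 6

6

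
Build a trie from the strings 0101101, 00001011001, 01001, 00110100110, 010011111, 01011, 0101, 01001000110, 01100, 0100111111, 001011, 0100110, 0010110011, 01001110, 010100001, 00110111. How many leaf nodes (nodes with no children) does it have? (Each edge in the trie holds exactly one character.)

A leaf is a node with no children — equivalently, the end of a word that is not a proper prefix of any other stored word.
Those words: "00001011001", "0010110011", "00110100110", "00110111", "01001000110", "0100110", "01001110", "0100111111", "010100001", "0101101", "01100"
Leaf count: 11

11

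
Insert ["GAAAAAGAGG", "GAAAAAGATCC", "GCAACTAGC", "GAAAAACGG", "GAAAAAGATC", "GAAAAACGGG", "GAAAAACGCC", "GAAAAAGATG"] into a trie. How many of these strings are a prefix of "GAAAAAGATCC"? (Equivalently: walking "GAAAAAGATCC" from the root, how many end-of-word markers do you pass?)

Check each prefix of "GAAAAAGATCC" against the stored set — each match is an end-marker on the path.
Prefixes of the query that are stored words: "GAAAAAGATC", "GAAAAAGATCC"
Count: 2

2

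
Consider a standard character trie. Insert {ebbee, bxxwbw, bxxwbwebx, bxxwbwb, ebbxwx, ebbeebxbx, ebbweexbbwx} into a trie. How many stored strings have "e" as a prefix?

4

Filter for entries beginning with "e":
Matches: "ebbee", "ebbeebxbx", "ebbweexbbwx", "ebbxwx"
Count: 4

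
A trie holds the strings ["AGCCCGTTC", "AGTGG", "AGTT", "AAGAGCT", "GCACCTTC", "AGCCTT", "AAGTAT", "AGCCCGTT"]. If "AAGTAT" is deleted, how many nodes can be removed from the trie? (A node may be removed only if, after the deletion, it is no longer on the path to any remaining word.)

3

After clearing the end-marker at "AAGTAT", prune upward until reaching a node still needed by another word.
The suffix "TAT" (3 nodes) is used only by "AAGTAT"; the node for "AAG" still has the child "A", so pruning stops there.
Nodes removed: 3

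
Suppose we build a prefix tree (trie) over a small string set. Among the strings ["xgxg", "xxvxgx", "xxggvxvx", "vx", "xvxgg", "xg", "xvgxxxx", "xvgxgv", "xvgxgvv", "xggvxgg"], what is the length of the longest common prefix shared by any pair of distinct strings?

6

The deepest shared node is where two words last agree before diverging.
"xvgxgv" and "xvgxgvv" agree on "xvgxgv" (6 characters) before diverging; nothing deeper is shared.
Longest shared-prefix length: 6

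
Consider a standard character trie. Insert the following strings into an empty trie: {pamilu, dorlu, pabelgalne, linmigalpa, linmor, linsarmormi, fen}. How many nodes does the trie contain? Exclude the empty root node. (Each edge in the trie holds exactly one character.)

42

For each word, the new-node count is its length minus the longest prefix already in the trie:
  "pamilu" → 6 new (p, a, m, i, l, u)
  "dorlu" → 5 new (d, o, r, l, u)
  "pabelgalne" → prefix "pa" already present; 8 new (b, e, l, g, a, l, n, e)
  "linmigalpa" → 10 new (l, i, n, m, i, g, a, l, p, a)
  "linmor" → prefix "linm" already present; 2 new (o, r)
  "linsarmormi" → prefix "lin" already present; 8 new (s, a, r, m, o, r, m, i)
  "fen" → 3 new (f, e, n)
Total nodes = 6 + 5 + 8 + 10 + 2 + 8 + 3 = 42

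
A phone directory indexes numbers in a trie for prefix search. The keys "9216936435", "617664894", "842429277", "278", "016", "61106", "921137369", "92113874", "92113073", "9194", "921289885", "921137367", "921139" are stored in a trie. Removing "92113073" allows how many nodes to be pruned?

A node on "92113073"'s path can go only if nothing else ends at it or branches off below it.
The suffix "073" (3 nodes) is used only by "92113073"; the node for "92113" still has the child "7", so pruning stops there.
Nodes removed: 3

3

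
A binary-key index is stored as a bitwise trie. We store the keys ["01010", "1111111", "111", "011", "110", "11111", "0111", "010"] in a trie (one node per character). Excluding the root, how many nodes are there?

Trie structure (* marks end of a word):
(root)
├─ 0
│  └─ 1
│     ├─ 0 *
│     │  └─ 1
│     │     └─ 0 *
│     └─ 1 *
│        └─ 1 *
└─ 1
   └─ 1
      ├─ 0 *
      └─ 1 *
         └─ 1
            └─ 1 *
               └─ 1
                  └─ 1 *
Counting every labelled node above: 15.

15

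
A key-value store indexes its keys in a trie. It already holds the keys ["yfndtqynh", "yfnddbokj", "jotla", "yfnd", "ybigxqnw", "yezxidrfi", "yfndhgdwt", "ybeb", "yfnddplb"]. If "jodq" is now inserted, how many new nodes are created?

2

Walking "jodq" from the root, the first 2 characters ("jo") follow existing edges; "d" is the first miss.
Each of the 2 remaining characters creates one node.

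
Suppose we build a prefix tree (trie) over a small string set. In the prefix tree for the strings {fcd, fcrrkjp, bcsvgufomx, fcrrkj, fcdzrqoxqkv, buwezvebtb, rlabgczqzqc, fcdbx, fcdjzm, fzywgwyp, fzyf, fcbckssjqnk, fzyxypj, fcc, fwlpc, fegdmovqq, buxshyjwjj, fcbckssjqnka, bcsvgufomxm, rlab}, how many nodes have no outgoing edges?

15

A leaf is a node with no children — equivalently, the end of a word that is not a proper prefix of any other stored word.
Those words: "bcsvgufomxm", "buwezvebtb", "buxshyjwjj", "fcbckssjqnka", "fcc", "fcdbx", "fcdjzm", "fcdzrqoxqkv", "fcrrkjp", "fegdmovqq", "fwlpc", "fzyf", "fzywgwyp", "fzyxypj", "rlabgczqzqc"
Leaf count: 15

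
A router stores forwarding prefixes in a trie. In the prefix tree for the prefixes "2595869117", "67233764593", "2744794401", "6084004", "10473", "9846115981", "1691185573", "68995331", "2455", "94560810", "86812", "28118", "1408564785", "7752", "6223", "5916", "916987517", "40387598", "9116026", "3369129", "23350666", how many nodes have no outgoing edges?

Leaves are exactly the stored words that no other stored word extends.
Those words: "10473", "1408564785", "1691185573", "23350666", "2455", "2595869117", "2744794401", "28118", "3369129", "40387598", "5916", "6084004", "6223", "67233764593", "68995331", "7752", "86812", "9116026", "916987517", "94560810", "9846115981"
Leaf count: 21

21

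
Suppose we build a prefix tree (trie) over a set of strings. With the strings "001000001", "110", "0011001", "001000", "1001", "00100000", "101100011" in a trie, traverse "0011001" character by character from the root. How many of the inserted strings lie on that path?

Walk "0011001" from the root; an end-of-word marker is hit whenever a stored word is a prefix of "0011001".
Prefixes of the query that are stored words: "0011001"
Count: 1

1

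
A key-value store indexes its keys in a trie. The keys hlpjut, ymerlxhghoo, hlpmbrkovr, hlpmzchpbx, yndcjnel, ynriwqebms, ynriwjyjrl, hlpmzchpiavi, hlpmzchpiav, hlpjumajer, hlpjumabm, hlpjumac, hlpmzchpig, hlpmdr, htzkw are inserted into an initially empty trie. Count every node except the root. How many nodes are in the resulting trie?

69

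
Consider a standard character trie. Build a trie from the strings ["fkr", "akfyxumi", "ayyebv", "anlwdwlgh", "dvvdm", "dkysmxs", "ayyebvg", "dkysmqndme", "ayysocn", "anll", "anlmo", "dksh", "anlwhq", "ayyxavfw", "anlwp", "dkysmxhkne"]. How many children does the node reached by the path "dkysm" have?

2

Follow the path "dkysm" to its node, then look at its outgoing edges.
Characters that immediately follow "dkysm" among the stored strings: {q, x}.
That node has 2 child edges.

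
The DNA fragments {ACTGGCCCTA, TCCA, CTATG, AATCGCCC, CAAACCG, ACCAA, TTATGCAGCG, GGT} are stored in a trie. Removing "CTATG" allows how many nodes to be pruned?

4

A node on "CTATG"'s path can go only if nothing else ends at it or branches off below it.
The suffix "TATG" (4 nodes) is used only by "CTATG"; the node for "C" still has the child "A", so pruning stops there.
Nodes removed: 4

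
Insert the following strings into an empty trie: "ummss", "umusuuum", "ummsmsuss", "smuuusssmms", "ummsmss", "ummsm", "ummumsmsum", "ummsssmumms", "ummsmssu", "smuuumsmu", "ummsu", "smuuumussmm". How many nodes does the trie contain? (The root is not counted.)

52

For each word, the new-node count is its length minus the longest prefix already in the trie:
  "ummss" → 5 new (u, m, m, s, s)
  "umusuuum" → prefix "um" already present; 6 new (u, s, u, u, u, m)
  "ummsmsuss" → prefix "umms" already present; 5 new (m, s, u, s, s)
  "smuuusssmms" → 11 new (s, m, u, u, u, s, s, s, m, m, s)
  "ummsmss" → prefix "ummsms" already present; 1 new (s)
  "ummsm" → prefix "ummsm" already present; 0 new (none)
  "ummumsmsum" → prefix "umm" already present; 7 new (u, m, s, m, s, u, m)
  "ummsssmumms" → prefix "ummss" already present; 6 new (s, m, u, m, m, s)
  "ummsmssu" → prefix "ummsmss" already present; 1 new (u)
  "smuuumsmu" → prefix "smuuu" already present; 4 new (m, s, m, u)
  "ummsu" → prefix "umms" already present; 1 new (u)
  "smuuumussmm" → prefix "smuuum" already present; 5 new (u, s, s, m, m)
Total nodes = 5 + 6 + 5 + 11 + 1 + 0 + 7 + 6 + 1 + 4 + 1 + 5 = 52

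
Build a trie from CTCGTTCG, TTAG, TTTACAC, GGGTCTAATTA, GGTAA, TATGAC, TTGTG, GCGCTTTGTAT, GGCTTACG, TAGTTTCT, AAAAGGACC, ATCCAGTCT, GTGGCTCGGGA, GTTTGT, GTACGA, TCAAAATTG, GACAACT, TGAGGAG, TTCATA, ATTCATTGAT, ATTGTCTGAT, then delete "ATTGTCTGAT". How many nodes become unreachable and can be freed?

7

After clearing the end-marker at "ATTGTCTGAT", prune upward until reaching a node still needed by another word.
The suffix "GTCTGAT" (7 nodes) is used only by "ATTGTCTGAT"; the node for "ATT" still has the child "C", so pruning stops there.
Nodes removed: 7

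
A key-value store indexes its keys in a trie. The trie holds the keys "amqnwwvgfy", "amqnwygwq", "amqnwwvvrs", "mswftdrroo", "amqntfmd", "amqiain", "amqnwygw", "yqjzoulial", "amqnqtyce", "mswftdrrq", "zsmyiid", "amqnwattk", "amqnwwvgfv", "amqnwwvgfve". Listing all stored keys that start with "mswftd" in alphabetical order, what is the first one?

DFS of the "mswftd" subtree visits, in order: "mswftdrroo", "mswftdrrq"
The 1st is mswftdrroo.

mswftdrroo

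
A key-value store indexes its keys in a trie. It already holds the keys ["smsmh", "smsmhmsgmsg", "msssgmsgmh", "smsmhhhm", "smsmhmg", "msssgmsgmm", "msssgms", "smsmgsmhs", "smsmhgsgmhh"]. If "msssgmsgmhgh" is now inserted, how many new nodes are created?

2

"msssgmsgmh" is already a path in the trie; the remaining "gh" must be added.
Each of the 2 remaining characters creates one node.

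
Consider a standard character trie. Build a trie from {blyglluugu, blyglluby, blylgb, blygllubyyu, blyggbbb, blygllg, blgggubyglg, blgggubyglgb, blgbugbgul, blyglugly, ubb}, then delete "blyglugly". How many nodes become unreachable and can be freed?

4

Walk "blyglugly" from the leaf back toward the root, removing each node that no remaining word uses.
The suffix "ugly" (4 nodes) is used only by "blyglugly"; the node for "blygl" still has the child "l", so pruning stops there.
Nodes removed: 4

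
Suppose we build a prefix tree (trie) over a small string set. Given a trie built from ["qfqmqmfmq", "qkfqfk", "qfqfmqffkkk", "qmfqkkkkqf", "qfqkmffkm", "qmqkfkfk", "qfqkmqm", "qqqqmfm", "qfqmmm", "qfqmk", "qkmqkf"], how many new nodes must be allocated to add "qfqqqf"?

"qfq" is already a path in the trie; the remaining "qqf" must be added.
New nodes needed: |"qfqqqf"| − 3 = 6 − 3 = 3.

3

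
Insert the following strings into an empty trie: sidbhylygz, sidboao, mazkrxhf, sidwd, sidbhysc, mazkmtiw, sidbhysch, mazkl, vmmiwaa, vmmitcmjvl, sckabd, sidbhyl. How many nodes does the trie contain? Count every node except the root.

For each word, the new-node count is its length minus the longest prefix already in the trie:
  "sidbhylygz" → 10 new (s, i, d, b, h, y, l, y, g, z)
  "sidboao" → prefix "sidb" already present; 3 new (o, a, o)
  "mazkrxhf" → 8 new (m, a, z, k, r, x, h, f)
  "sidwd" → prefix "sid" already present; 2 new (w, d)
  "sidbhysc" → prefix "sidbhy" already present; 2 new (s, c)
  "mazkmtiw" → prefix "mazk" already present; 4 new (m, t, i, w)
  "sidbhysch" → prefix "sidbhysc" already present; 1 new (h)
  "mazkl" → prefix "mazk" already present; 1 new (l)
  "vmmiwaa" → 7 new (v, m, m, i, w, a, a)
  "vmmitcmjvl" → prefix "vmmi" already present; 6 new (t, c, m, j, v, l)
  "sckabd" → prefix "s" already present; 5 new (c, k, a, b, d)
  "sidbhyl" → prefix "sidbhyl" already present; 0 new (none)
Total nodes = 10 + 3 + 8 + 2 + 2 + 4 + 1 + 1 + 7 + 6 + 5 + 0 = 49

49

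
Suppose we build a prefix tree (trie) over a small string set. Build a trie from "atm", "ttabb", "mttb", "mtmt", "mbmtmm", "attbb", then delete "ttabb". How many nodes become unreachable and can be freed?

A node on "ttabb"'s path can go only if nothing else ends at it or branches off below it.
No other word shares any prefix with "ttabb", so all 5 of its nodes go.
Nodes removed: 5

5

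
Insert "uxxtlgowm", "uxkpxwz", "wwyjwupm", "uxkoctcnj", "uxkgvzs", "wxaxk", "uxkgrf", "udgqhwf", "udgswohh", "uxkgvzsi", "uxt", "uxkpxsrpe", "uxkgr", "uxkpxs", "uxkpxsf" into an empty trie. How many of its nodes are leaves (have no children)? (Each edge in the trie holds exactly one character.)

Leaves are exactly the stored words that no other stored word extends.
Those words: "udgqhwf", "udgswohh", "uxkgrf", "uxkgvzsi", "uxkoctcnj", "uxkpxsf", "uxkpxsrpe", "uxkpxwz", "uxt", "uxxtlgowm", "wwyjwupm", "wxaxk"
Leaf count: 12

12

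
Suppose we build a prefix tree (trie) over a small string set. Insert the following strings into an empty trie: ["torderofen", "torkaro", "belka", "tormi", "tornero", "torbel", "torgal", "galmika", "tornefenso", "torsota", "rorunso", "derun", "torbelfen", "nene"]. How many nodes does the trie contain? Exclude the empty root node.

66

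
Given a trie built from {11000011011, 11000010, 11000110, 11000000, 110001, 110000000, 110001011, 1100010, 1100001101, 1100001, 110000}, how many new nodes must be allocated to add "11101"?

"11" is already a path in the trie; the remaining "101" must be added.
So 5 − 2 = 3 new nodes.

3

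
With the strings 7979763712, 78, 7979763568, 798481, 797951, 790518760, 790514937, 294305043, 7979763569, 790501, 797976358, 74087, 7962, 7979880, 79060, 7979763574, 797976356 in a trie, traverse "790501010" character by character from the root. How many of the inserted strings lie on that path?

Traverse "790501010" character by character; count nodes along the way that are marked as word ends.
Prefixes of the query that are stored words: "790501"
Count: 1

1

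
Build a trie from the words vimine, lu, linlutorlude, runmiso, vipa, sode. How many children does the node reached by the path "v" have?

The children of the "v" node are the distinct next characters among strings starting with "v".
Distinct next characters after "v": i.
That node has 1 child edge.

1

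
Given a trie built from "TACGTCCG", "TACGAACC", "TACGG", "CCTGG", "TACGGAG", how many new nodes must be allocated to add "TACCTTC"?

4

"TAC" is already a path in the trie; the remaining "CTTC" must be added.
Each of the 4 remaining characters creates one node.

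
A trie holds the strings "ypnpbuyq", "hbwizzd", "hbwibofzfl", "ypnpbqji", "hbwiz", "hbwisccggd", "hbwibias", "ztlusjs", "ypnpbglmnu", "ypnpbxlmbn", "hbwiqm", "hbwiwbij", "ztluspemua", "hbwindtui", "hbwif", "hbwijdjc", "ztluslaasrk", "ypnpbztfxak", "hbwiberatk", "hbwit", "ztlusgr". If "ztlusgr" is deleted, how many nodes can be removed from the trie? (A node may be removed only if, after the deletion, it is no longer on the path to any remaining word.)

2

After clearing the end-marker at "ztlusgr", prune upward until reaching a node still needed by another word.
The suffix "gr" (2 nodes) is used only by "ztlusgr"; the node for "ztlus" still has the child "j", so pruning stops there.
Nodes removed: 2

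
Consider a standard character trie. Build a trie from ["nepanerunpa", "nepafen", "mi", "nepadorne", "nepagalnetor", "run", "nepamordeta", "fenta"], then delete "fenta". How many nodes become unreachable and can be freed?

Walk "fenta" from the leaf back toward the root, removing each node that no remaining word uses.
No other word shares any prefix with "fenta", so all 5 of its nodes go.
Nodes removed: 5

5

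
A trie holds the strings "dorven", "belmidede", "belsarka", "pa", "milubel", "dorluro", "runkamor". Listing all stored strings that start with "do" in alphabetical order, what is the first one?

Filter for "do…" and sort: "dorluro", "dorven"
The 1st is dorluro.

dorluro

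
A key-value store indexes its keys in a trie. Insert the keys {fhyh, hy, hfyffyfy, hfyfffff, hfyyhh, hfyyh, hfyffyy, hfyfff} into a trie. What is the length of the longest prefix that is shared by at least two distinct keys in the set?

The deepest shared node is where two words last agree before diverging.
e.g. "hfyfff" and "hfyfffff" share the prefix "hfyfff" of length 6; no pair shares a longer one.
Longest shared-prefix length: 6

6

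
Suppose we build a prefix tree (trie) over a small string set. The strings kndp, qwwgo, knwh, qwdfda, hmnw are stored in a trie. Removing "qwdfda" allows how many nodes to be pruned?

4

A node on "qwdfda"'s path can go only if nothing else ends at it or branches off below it.
The suffix "dfda" (4 nodes) is used only by "qwdfda"; the node for "qw" still has the child "w", so pruning stops there.
Nodes removed: 4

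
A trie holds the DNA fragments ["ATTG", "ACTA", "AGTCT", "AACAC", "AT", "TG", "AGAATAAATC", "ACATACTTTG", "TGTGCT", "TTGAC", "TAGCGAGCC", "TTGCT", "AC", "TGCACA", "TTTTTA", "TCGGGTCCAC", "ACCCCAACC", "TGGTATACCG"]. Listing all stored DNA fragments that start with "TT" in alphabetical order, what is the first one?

Filter for "TT…" and sort: "TTGAC", "TTGCT", "TTTTTA"
Position 1: TTGAC

TTGAC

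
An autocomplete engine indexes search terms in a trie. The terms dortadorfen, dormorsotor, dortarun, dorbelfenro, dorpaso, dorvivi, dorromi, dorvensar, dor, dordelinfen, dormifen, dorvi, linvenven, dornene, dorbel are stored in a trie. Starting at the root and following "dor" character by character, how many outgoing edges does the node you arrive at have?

Follow the path "dor" to its node, then look at its outgoing edges.
Characters that immediately follow "dor" among the stored strings: {b, d, m, n, p, r, t, v}.
That node has 8 child edges.

8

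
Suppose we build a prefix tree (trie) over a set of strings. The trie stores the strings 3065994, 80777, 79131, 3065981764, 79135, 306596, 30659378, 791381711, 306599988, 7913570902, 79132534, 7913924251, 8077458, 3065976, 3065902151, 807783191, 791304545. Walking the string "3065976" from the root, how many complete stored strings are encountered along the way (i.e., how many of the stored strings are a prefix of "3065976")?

1

Check each prefix of "3065976" against the stored set — each match is an end-marker on the path.
Prefixes of the query that are stored words: "3065976"
Count: 1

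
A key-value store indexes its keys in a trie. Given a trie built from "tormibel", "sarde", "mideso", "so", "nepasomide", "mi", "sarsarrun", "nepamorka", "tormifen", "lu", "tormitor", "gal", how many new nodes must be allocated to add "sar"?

"sar" is already a full path in the trie; only an end-marker is added.
No new nodes are needed: 0.

0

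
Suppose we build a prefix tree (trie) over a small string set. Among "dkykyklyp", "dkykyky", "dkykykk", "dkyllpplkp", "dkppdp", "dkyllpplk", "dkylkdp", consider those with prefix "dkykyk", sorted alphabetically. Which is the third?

Filter for "dkykyk…" and sort: "dkykykk", "dkykyklyp", "dkykyky"
Position 3: dkykyky

dkykyky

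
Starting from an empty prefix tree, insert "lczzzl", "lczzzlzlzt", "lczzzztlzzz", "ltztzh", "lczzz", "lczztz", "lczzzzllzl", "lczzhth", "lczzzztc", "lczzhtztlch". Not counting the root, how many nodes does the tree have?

For each word, the new-node count is its length minus the longest prefix already in the trie:
  "lczzzl" → 6 new (l, c, z, z, z, l)
  "lczzzlzlzt" → prefix "lczzzl" already present; 4 new (z, l, z, t)
  "lczzzztlzzz" → prefix "lczzz" already present; 6 new (z, t, l, z, z, z)
  "ltztzh" → prefix "l" already present; 5 new (t, z, t, z, h)
  "lczzz" → prefix "lczzz" already present; 0 new (none)
  "lczztz" → prefix "lczz" already present; 2 new (t, z)
  "lczzzzllzl" → prefix "lczzzz" already present; 4 new (l, l, z, l)
  "lczzhth" → prefix "lczz" already present; 3 new (h, t, h)
  "lczzzztc" → prefix "lczzzzt" already present; 1 new (c)
  "lczzhtztlch" → prefix "lczzht" already present; 5 new (z, t, l, c, h)
Total nodes = 6 + 4 + 6 + 5 + 0 + 2 + 4 + 3 + 1 + 5 = 36

36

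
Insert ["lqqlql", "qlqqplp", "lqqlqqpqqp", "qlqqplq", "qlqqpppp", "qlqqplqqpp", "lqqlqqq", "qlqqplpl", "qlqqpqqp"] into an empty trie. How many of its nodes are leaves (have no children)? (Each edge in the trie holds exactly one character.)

Leaves are exactly the stored words that no other stored word extends.
Those words: "lqqlql", "lqqlqqpqqp", "lqqlqqq", "qlqqplpl", "qlqqplqqpp", "qlqqpppp", "qlqqpqqp"
Leaf count: 7

7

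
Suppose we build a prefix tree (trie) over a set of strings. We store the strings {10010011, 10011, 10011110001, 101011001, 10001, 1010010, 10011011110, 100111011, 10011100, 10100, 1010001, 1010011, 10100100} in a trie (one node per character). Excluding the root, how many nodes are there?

Count nodes per top-level branch (shared prefixes stored once):
  '1'-branch (10001, 10010011, 10011, 10011011110, 10011100, 100111011, 10011110001, 10100, 1010001, 1010010, 10100100, 1010011, 101011001): 41 nodes
Sum: 41

41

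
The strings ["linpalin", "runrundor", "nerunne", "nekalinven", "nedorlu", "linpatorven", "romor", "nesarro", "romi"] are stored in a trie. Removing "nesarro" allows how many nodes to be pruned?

After clearing the end-marker at "nesarro", prune upward until reaching a node still needed by another word.
The suffix "sarro" (5 nodes) is used only by "nesarro"; the node for "ne" still has the child "r", so pruning stops there.
Nodes removed: 5

5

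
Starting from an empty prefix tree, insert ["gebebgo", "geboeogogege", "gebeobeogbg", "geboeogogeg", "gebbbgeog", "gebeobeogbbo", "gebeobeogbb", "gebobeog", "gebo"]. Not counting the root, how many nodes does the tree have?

Count nodes per top-level branch (shared prefixes stored once):
  'g'-branch (gebbbgeog, gebebgo, gebeobeogbb, gebeobeogbbo, gebeobeogbg, gebo, gebobeog, geboeogogeg, geboeogogege): 35 nodes
Sum: 35

35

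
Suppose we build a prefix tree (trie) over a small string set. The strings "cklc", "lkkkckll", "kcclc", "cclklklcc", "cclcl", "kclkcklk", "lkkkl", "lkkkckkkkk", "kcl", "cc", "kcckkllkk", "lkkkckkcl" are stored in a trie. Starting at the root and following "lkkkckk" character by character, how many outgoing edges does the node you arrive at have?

Walk "lkkkckk" from the root, arriving at one node.
Characters that immediately follow "lkkkckk" among the stored strings: {c, k}.
That node has 2 child edges.

2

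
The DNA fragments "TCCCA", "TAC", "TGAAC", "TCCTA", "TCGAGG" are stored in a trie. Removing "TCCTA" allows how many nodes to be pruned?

After clearing the end-marker at "TCCTA", prune upward until reaching a node still needed by another word.
The suffix "TA" (2 nodes) is used only by "TCCTA"; the node for "TCC" still has the child "C", so pruning stops there.
Nodes removed: 2

2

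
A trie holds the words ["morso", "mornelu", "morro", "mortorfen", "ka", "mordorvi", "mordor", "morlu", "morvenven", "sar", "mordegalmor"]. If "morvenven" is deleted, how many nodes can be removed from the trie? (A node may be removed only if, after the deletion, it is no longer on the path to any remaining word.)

6

After clearing the end-marker at "morvenven", prune upward until reaching a node still needed by another word.
The suffix "venven" (6 nodes) is used only by "morvenven"; the node for "mor" still has the child "s", so pruning stops there.
Nodes removed: 6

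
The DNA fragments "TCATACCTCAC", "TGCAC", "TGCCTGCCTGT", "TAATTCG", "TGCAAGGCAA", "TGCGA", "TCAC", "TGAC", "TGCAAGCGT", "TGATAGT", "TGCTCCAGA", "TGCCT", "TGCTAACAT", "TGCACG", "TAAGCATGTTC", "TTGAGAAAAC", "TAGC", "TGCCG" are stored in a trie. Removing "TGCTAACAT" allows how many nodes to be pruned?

5

Walk "TGCTAACAT" from the leaf back toward the root, removing each node that no remaining word uses.
The suffix "AACAT" (5 nodes) is used only by "TGCTAACAT"; the node for "TGCT" still has the child "C", so pruning stops there.
Nodes removed: 5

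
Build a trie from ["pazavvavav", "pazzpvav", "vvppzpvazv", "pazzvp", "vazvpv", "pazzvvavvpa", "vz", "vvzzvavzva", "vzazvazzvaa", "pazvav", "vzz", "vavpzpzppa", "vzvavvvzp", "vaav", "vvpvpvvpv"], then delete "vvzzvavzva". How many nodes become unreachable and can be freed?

8

A node on "vvzzvavzva"'s path can go only if nothing else ends at it or branches off below it.
The suffix "zzvavzva" (8 nodes) is used only by "vvzzvavzva"; the node for "vv" still has the child "p", so pruning stops there.
Nodes removed: 8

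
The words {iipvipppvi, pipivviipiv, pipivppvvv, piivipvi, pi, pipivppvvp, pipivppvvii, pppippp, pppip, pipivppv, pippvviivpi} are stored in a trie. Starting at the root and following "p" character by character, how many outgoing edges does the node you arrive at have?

Walk "p" from the root, arriving at one node.
Characters that immediately follow "p" among the stored strings: {i, p}.
That node has 2 child edges.

2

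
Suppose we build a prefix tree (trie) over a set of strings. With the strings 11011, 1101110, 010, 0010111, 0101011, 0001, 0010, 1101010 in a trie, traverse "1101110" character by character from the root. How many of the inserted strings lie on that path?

Walk "1101110" from the root; an end-of-word marker is hit whenever a stored word is a prefix of "1101110".
Prefixes of the query that are stored words: "11011", "1101110"
Count: 2

2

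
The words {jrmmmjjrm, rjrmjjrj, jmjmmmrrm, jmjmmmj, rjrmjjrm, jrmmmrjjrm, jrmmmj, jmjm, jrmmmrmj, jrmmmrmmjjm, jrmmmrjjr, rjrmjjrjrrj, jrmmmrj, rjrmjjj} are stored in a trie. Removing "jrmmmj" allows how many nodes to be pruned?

After clearing the end-marker at "jrmmmj", prune upward until reaching a node still needed by another word.
Every node on "jrmmmj" is still needed (e.g. by "jrmmmjjrm"), so nothing is freed.
Nodes removed: 0

0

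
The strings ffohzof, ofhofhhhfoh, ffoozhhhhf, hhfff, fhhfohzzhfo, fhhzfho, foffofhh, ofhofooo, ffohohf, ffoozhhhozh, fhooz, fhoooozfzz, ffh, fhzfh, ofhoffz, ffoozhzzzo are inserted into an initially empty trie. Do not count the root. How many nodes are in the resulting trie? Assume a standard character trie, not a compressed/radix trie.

79

Insert word by word; a character creates a node only if that edge doesn't already exist:
  "ffohzof" → 7 new (f, f, o, h, z, o, f)
  "ofhofhhhfoh" → 11 new (o, f, h, o, f, h, h, h, f, o, h)
  "ffoozhhhhf" → prefix "ffo" already present; 7 new (o, z, h, h, h, h, f)
  "hhfff" → 5 new (h, h, f, f, f)
  "fhhfohzzhfo" → prefix "f" already present; 10 new (h, h, f, o, h, z, z, h, f, o)
  "fhhzfho" → prefix "fhh" already present; 4 new (z, f, h, o)
  "foffofhh" → prefix "f" already present; 7 new (o, f, f, o, f, h, h)
  "ofhofooo" → prefix "ofhof" already present; 3 new (o, o, o)
  "ffohohf" → prefix "ffoh" already present; 3 new (o, h, f)
  "ffoozhhhozh" → prefix "ffoozhhh" already present; 3 new (o, z, h)
  "fhooz" → prefix "fh" already present; 3 new (o, o, z)
  "fhoooozfzz" → prefix "fhoo" already present; 6 new (o, o, z, f, z, z)
  "ffh" → prefix "ff" already present; 1 new (h)
  "fhzfh" → prefix "fh" already present; 3 new (z, f, h)
  "ofhoffz" → prefix "ofhof" already present; 2 new (f, z)
  "ffoozhzzzo" → prefix "ffoozh" already present; 4 new (z, z, z, o)
Total nodes = 7 + 11 + 7 + 5 + 10 + 4 + 7 + 3 + 3 + 3 + 3 + 6 + 1 + 3 + 2 + 4 = 79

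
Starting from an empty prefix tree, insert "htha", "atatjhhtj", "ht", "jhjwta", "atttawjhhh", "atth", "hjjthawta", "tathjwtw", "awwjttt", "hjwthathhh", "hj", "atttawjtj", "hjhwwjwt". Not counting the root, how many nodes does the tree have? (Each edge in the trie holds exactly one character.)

66

For each word, the new-node count is its length minus the longest prefix already in the trie:
  "htha" → 4 new (h, t, h, a)
  "atatjhhtj" → 9 new (a, t, a, t, j, h, h, t, j)
  "ht" → prefix "ht" already present; 0 new (none)
  "jhjwta" → 6 new (j, h, j, w, t, a)
  "atttawjhhh" → prefix "at" already present; 8 new (t, t, a, w, j, h, h, h)
  "atth" → prefix "att" already present; 1 new (h)
  "hjjthawta" → prefix "h" already present; 8 new (j, j, t, h, a, w, t, a)
  "tathjwtw" → 8 new (t, a, t, h, j, w, t, w)
  "awwjttt" → prefix "a" already present; 6 new (w, w, j, t, t, t)
  "hjwthathhh" → prefix "hj" already present; 8 new (w, t, h, a, t, h, h, h)
  "hj" → prefix "hj" already present; 0 new (none)
  "atttawjtj" → prefix "atttawj" already present; 2 new (t, j)
  "hjhwwjwt" → prefix "hj" already present; 6 new (h, w, w, j, w, t)
Total nodes = 4 + 9 + 0 + 6 + 8 + 1 + 8 + 8 + 6 + 8 + 0 + 2 + 6 = 66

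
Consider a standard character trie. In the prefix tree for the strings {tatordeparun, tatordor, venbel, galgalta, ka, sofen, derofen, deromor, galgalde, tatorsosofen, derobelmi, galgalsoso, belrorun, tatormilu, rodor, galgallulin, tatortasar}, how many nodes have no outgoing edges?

A leaf is a node with no children — equivalently, the end of a word that is not a proper prefix of any other stored word.
Those words: "belrorun", "derobelmi", "derofen", "deromor", "galgalde", "galgallulin", "galgalsoso", "galgalta", "ka", "rodor", "sofen", "tatordeparun", "tatordor", "tatormilu", "tatorsosofen", "tatortasar", "venbel"
Leaf count: 17

17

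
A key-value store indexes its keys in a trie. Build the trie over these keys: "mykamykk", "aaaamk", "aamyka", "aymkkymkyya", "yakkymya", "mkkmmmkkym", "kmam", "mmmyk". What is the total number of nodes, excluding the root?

Insert word by word; a character creates a node only if that edge doesn't already exist:
  "mykamykk" → 8 new (m, y, k, a, m, y, k, k)
  "aaaamk" → 6 new (a, a, a, a, m, k)
  "aamyka" → prefix "aa" already present; 4 new (m, y, k, a)
  "aymkkymkyya" → prefix "a" already present; 10 new (y, m, k, k, y, m, k, y, y, a)
  "yakkymya" → 8 new (y, a, k, k, y, m, y, a)
  "mkkmmmkkym" → prefix "m" already present; 9 new (k, k, m, m, m, k, k, y, m)
  "kmam" → 4 new (k, m, a, m)
  "mmmyk" → prefix "m" already present; 4 new (m, m, y, k)
Total nodes = 8 + 6 + 4 + 10 + 8 + 9 + 4 + 4 = 53

53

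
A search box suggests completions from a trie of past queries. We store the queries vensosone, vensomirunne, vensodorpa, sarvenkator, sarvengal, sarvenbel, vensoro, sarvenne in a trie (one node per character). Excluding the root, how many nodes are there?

Count nodes per top-level branch (shared prefixes stored once):
  's'-branch (sarvenbel, sarvengal, sarvenkator, sarvenne): 19 nodes
  'v'-branch (vensodorpa, vensomirunne, vensoro, vensosone): 23 nodes
Sum: 42

42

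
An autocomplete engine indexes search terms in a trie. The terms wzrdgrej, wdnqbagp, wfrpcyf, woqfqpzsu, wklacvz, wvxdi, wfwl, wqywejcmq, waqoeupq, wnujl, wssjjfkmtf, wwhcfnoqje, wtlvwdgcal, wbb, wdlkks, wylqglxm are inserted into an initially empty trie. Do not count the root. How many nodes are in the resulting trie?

Trace insertions, counting only characters that open a new branch:
  "wzrdgrej" → 8 new (w, z, r, d, g, r, e, j)
  "wdnqbagp" → prefix "w" already present; 7 new (d, n, q, b, a, g, p)
  "wfrpcyf" → prefix "w" already present; 6 new (f, r, p, c, y, f)
  "woqfqpzsu" → prefix "w" already present; 8 new (o, q, f, q, p, z, s, u)
  "wklacvz" → prefix "w" already present; 6 new (k, l, a, c, v, z)
  "wvxdi" → prefix "w" already present; 4 new (v, x, d, i)
  "wfwl" → prefix "wf" already present; 2 new (w, l)
  "wqywejcmq" → prefix "w" already present; 8 new (q, y, w, e, j, c, m, q)
  "waqoeupq" → prefix "w" already present; 7 new (a, q, o, e, u, p, q)
  "wnujl" → prefix "w" already present; 4 new (n, u, j, l)
  "wssjjfkmtf" → prefix "w" already present; 9 new (s, s, j, j, f, k, m, t, f)
  "wwhcfnoqje" → prefix "w" already present; 9 new (w, h, c, f, n, o, q, j, e)
  "wtlvwdgcal" → prefix "w" already present; 9 new (t, l, v, w, d, g, c, a, l)
  "wbb" → prefix "w" already present; 2 new (b, b)
  "wdlkks" → prefix "wd" already present; 4 new (l, k, k, s)
  "wylqglxm" → prefix "w" already present; 7 new (y, l, q, g, l, x, m)
Total nodes = 8 + 7 + 6 + 8 + 6 + 4 + 2 + 8 + 7 + 4 + 9 + 9 + 9 + 2 + 4 + 7 = 100

100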